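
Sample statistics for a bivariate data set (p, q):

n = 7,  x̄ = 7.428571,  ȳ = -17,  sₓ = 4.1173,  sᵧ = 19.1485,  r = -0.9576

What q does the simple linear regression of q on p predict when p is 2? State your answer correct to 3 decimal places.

7.176

b = r · sᵧ/sₓ = -0.9576 · 19.1485/4.1173 = -4.453551
a = ȳ − b·x̄ = -17 − (-4.453551)·7.428571 = 16.083516
ŷ(2) = a + b·2 = 16.083516 + (-4.453551)·2 = 7.176415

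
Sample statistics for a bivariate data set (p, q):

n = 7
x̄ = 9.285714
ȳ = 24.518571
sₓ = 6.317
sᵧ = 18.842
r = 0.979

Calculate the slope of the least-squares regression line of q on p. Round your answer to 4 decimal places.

b = r · sᵧ/sₓ = 0.979 · 18.842/6.317 = 2.920107

2.9201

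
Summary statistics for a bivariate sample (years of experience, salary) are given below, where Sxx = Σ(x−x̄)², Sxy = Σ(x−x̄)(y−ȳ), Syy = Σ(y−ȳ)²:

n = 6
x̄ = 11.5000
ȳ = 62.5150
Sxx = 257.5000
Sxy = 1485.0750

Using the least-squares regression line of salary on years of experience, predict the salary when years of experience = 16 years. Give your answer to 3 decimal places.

b = Sxy/Sxx = 1485.075/257.5 = 5.767282
a = ȳ − b·x̄ = 62.515 − 5.767282·11.5 = -3.808738
ŷ(16) = a + b·16 = -3.808738 + 5.767282·16 = 88.467767

88.468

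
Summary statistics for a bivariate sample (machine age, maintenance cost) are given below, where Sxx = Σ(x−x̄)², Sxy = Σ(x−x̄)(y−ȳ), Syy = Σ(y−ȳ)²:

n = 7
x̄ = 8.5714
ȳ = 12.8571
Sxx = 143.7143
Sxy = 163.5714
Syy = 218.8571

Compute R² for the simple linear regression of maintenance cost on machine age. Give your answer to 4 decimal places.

R² = Sxy²/(Sxx·Syy) = (163.5714)²/(143.7143·218.8571) = 0.850656

0.8507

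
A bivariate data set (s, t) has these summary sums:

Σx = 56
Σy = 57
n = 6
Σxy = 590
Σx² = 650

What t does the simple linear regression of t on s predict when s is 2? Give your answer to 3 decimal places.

6.160

Sxx = Σx² − (Σx)²/n = 650 − 522.666667 = 127.333333
Sxy = Σxy − (Σx)(Σy)/n = 590 − 532 = 58
b = Sxy/Sxx = 58/127.333333 = 0.455497
a = ȳ − b·x̄ = 9.5 − 0.455497·9.333333 = 5.248691
ŷ(2) = a + b·2 = 5.248691 + 0.455497·2 = 6.159686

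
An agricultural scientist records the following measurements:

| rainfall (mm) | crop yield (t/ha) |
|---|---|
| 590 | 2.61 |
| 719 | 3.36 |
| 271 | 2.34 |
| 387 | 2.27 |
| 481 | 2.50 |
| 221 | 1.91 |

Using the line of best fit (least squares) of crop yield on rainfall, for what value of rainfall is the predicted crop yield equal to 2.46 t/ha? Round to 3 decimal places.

n = 6, Σx = 2669, Σy = 14.99, Σxy = 7092.98, Σx² = 1368473
Sxx = Σx² − (Σx)²/n = 1368473 − 1187260.166667 = 181212.833333
Sxy = Σxy − (Σx)(Σy)/n = 7092.98 − 6668.051667 = 424.928333
b = Sxy/Sxx = 424.928333/181212.833333 = 0.002345
a = ȳ − b·x̄ = 2.498333 − 0.002345·444.833333 = 1.455238
Set a + b·x = 2.46: x = (2.46 − 1.455238) / 0.002345 = 428.485890

428.486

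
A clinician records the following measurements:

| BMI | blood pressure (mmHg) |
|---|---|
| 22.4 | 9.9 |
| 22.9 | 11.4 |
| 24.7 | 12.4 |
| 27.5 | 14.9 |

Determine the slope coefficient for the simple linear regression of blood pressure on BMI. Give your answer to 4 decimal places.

n = 4, Σx = 97.5, Σy = 48.6, Σxy = 1198.85, Σx² = 2392.51
Sxx = Σx² − (Σx)²/n = 2392.51 − 2376.5625 = 15.9475
Sxy = Σxy − (Σx)(Σy)/n = 1198.85 − 1184.625 = 14.225
b = Sxy/Sxx = 14.225/15.9475 = 0.891989

0.8920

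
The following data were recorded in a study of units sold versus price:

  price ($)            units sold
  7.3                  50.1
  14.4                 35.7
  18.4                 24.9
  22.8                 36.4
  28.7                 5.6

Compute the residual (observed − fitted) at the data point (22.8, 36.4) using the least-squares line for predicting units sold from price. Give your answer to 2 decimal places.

13.80

n = 5, Σx = 91.6, Σy = 152.7, Σxy = 2328.61, Σx² = 1942.74
Sxx = Σx² − (Σx)²/n = 1942.74 − 1678.112 = 264.628
Sxy = Σxy − (Σx)(Σy)/n = 2328.61 − 2797.464 = -468.854
b = Sxy/Sxx = -468.854/264.628 = -1.771748
a = ȳ − b·x̄ = 30.54 − (-1.771748)·18.32 = 62.998414
ŷ(22.8) = 62.998414 + (-1.771748)·22.8 = 22.602571
residual = y − ŷ = 36.4 − 22.602571 = 13.797429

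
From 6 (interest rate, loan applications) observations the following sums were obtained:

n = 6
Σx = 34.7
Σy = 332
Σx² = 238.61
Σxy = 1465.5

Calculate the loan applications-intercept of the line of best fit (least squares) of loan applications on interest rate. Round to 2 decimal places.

Sxx = Σx² − (Σx)²/n = 238.61 − 200.681667 = 37.928333
Sxy = Σxy − (Σx)(Σy)/n = 1465.5 − 1920.066667 = -454.566667
b = Sxy/Sxx = -454.566667/37.928333 = -11.984884
a = ȳ − b·x̄ = 55.333333 − (-11.984884)·5.783333 = 124.645911

124.65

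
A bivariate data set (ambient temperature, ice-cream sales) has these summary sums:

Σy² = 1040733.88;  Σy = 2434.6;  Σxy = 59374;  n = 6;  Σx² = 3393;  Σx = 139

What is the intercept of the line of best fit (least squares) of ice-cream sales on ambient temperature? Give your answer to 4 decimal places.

Sxx = Σx² − (Σx)²/n = 3393 − 3220.166667 = 172.833333
Sxy = Σxy − (Σx)(Σy)/n = 59374 − 56401.566667 = 2972.433333
b = Sxy/Sxx = 2972.433333/172.833333 = 17.198264
a = ȳ − b·x̄ = 405.766667 − 17.198264·23.166667 = 7.340212

7.3402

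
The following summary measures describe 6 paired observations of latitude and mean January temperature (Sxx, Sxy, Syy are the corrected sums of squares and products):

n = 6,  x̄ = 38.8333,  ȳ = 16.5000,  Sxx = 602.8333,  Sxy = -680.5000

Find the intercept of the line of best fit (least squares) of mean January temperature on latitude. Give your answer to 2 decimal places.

b = Sxy/Sxx = -680.5/602.8333 = -1.128836
a = ȳ − b·x̄ = 16.5 − (-1.128836)·38.8333 = 60.336431

60.34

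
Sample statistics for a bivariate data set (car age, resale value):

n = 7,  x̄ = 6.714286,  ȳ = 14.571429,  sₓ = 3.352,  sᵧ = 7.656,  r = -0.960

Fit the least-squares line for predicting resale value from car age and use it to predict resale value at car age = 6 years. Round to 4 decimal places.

16.1376

b = r · sᵧ/sₓ = -0.96 · 7.656/3.352 = -2.192649
a = ȳ − b·x̄ = 14.571429 − (-2.192649)·6.714286 = 29.293503
ŷ(6) = a + b·6 = 29.293503 + (-2.192649)·6 = 16.137608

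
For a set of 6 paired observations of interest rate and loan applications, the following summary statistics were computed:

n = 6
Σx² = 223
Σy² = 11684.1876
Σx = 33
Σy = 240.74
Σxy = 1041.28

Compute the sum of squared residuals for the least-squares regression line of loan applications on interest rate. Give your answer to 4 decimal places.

97.9039

Sxx = Σx² − (Σx)²/n = 223 − 181.5 = 41.5
Sxy = Σxy − (Σx)(Σy)/n = 1041.28 − 1324.07 = -282.79
Syy = Σy² − (Σy)²/n = 11684.1876 − 9659.291267 = 2024.896333
b = Sxy/Sxx = -282.79/41.5 = -6.814217
SSE = Syy − b·Sxy = 2024.896333 − (-6.814217)·(-282.79) = 97.903945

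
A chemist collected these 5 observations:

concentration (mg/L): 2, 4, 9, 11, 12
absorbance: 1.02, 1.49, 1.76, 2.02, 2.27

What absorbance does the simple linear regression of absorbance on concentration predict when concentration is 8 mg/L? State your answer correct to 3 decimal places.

n = 5, Σx = 38, Σy = 8.56, Σxy = 73.3, Σx² = 366
Sxx = Σx² − (Σx)²/n = 366 − 288.8 = 77.2
Sxy = Σxy − (Σx)(Σy)/n = 73.3 − 65.056 = 8.244
b = Sxy/Sxx = 8.244/77.2 = 0.106788
a = ȳ − b·x̄ = 1.712 − 0.106788·7.6 = 0.900415
ŷ(8) = a + b·8 = 0.900415 + 0.106788·8 = 1.754715

1.755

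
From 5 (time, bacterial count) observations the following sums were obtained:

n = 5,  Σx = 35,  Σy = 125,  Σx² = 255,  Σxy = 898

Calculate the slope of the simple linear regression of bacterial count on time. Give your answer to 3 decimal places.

Sxx = Σx² − (Σx)²/n = 255 − 245 = 10
Sxy = Σxy − (Σx)(Σy)/n = 898 − 875 = 23
b = Sxy/Sxx = 23/10 = 2.3

2.300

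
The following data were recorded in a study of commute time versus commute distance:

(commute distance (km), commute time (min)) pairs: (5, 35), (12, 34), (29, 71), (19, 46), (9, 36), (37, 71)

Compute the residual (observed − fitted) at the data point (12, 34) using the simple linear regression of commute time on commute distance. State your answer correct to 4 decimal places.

-5.9705

n = 6, Σx = 111, Σy = 293, Σxy = 6467, Σx² = 2821
Sxx = Σx² − (Σx)²/n = 2821 − 2053.5 = 767.5
Sxy = Σxy − (Σx)(Σy)/n = 6467 − 5420.5 = 1046.5
b = Sxy/Sxx = 1046.5/767.5 = 1.363518
a = ȳ − b·x̄ = 48.833333 − 1.363518·18.5 = 23.608252
ŷ(12) = 23.608252 + 1.363518·12 = 39.970467
residual = y − ŷ = 34 − 39.970467 = -5.970467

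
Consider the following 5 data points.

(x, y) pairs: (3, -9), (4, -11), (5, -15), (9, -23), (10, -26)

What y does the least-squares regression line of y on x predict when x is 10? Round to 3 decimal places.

n = 5, Σx = 31, Σy = -84, Σxy = -613, Σx² = 231
Sxx = Σx² − (Σx)²/n = 231 − 192.2 = 38.8
Sxy = Σxy − (Σx)(Σy)/n = -613 − (-520.8) = -92.2
b = Sxy/Sxx = -92.2/38.8 = -2.376289
a = ȳ − b·x̄ = -16.8 − (-2.376289)·6.2 = -2.067010
ŷ(10) = a + b·10 = -2.067010 + (-2.376289)·10 = -25.829897

-25.830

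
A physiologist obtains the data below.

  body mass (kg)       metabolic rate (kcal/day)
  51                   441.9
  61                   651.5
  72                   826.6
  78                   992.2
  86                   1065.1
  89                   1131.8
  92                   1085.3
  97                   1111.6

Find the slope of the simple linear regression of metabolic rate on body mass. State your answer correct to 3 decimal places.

15.312

n = 8, Σx = 626, Σy = 7306, Σxy = 599186.8, Σx² = 50780
Sxx = Σx² − (Σx)²/n = 50780 − 48984.5 = 1795.5
Sxy = Σxy − (Σx)(Σy)/n = 599186.8 − 571694.5 = 27492.3
b = Sxy/Sxx = 27492.3/1795.5 = 15.311779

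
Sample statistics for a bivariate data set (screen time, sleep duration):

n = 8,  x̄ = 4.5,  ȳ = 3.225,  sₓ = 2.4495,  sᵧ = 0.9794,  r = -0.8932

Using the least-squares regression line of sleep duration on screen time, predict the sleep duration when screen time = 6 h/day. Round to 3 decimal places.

b = r · sᵧ/sₓ = -0.8932 · 0.9794/2.4495 = -0.357134
a = ȳ − b·x̄ = 3.225 − (-0.357134)·4.5 = 4.832104
ŷ(6) = a + b·6 = 4.832104 + (-0.357134)·6 = 2.689299

2.689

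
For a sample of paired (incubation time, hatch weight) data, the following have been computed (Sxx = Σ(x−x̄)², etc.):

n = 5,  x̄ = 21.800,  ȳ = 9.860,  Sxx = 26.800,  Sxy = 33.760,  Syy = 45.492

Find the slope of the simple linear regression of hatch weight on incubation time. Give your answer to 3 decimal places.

b = Sxy/Sxx = 33.76/26.8 = 1.259701

1.260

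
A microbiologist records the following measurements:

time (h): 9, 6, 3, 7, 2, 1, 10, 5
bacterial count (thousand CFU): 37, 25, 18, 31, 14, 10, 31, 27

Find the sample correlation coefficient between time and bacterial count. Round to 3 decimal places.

n = 8, Σx = 43, Σy = 193, Σxy = 1237, Σx² = 305, Σy² = 5265
Sxx = Σx² − (Σx)²/n = 305 − 231.125 = 73.875
Sxy = Σxy − (Σx)(Σy)/n = 1237 − 1037.375 = 199.625
Syy = Σy² − (Σy)²/n = 5265 − 4656.125 = 608.875
r = Sxy/√(Sxx·Syy) = 199.625/√(44980.640625) = 199.625/212.086399 = 0.941244

0.941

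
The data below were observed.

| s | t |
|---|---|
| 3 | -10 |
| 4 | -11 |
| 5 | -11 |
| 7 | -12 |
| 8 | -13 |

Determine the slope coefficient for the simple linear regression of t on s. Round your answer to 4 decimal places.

n = 5, Σx = 27, Σy = -57, Σxy = -317, Σx² = 163
Sxx = Σx² − (Σx)²/n = 163 − 145.8 = 17.2
Sxy = Σxy − (Σx)(Σy)/n = -317 − (-307.8) = -9.2
b = Sxy/Sxx = -9.2/17.2 = -0.534884

-0.5349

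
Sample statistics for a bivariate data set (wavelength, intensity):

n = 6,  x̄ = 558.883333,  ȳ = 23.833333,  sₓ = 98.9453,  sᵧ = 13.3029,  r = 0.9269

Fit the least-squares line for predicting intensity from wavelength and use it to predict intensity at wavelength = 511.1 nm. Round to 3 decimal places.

17.879

b = r · sᵧ/sₓ = 0.9269 · 13.3029/98.9453 = 0.124619
a = ȳ − b·x̄ = 23.833333 − 0.124619·558.883333 = -45.814113
ŷ(511.1) = a + b·511.1 = -45.814113 + 0.124619·511.1 = 17.878625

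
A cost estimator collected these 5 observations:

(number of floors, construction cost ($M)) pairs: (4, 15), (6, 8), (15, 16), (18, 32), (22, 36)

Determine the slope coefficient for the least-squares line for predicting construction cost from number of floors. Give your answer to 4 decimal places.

n = 5, Σx = 65, Σy = 107, Σxy = 1716, Σx² = 1085
Sxx = Σx² − (Σx)²/n = 1085 − 845 = 240
Sxy = Σxy − (Σx)(Σy)/n = 1716 − 1391 = 325
b = Sxy/Sxx = 325/240 = 1.354167

1.3542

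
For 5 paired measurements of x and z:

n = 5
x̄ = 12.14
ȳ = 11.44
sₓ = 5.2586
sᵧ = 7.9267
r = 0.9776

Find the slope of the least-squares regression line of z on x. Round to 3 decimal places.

1.474

b = r · sᵧ/sₓ = 0.9776 · 7.9267/5.2586 = 1.473613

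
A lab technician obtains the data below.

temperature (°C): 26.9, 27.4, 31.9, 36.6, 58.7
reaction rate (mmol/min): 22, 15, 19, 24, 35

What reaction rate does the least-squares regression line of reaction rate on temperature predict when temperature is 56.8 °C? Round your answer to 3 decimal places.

n = 5, Σx = 181.5, Σy = 115, Σxy = 4541.8, Σx² = 7277.23
Sxx = Σx² − (Σx)²/n = 7277.23 − 6588.45 = 688.78
Sxy = Σxy − (Σx)(Σy)/n = 4541.8 − 4174.5 = 367.3
b = Sxy/Sxx = 367.3/688.78 = 0.533262
a = ȳ − b·x̄ = 23 − 0.533262·36.3 = 3.642600
ŷ(56.8) = a + b·56.8 = 3.642600 + 0.533262·56.8 = 33.931865

33.932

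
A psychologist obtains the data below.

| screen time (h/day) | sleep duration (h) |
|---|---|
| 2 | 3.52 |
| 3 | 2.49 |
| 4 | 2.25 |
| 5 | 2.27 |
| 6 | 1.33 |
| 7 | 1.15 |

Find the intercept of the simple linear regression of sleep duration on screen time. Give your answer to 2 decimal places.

4.14

n = 6, Σx = 27, Σy = 13.01, Σxy = 50.89, Σx² = 139
Sxx = Σx² − (Σx)²/n = 139 − 121.5 = 17.5
Sxy = Σxy − (Σx)(Σy)/n = 50.89 − 58.545 = -7.655
b = Sxy/Sxx = -7.655/17.5 = -0.437429
a = ȳ − b·x̄ = 2.168333 − (-0.437429)·4.5 = 4.136762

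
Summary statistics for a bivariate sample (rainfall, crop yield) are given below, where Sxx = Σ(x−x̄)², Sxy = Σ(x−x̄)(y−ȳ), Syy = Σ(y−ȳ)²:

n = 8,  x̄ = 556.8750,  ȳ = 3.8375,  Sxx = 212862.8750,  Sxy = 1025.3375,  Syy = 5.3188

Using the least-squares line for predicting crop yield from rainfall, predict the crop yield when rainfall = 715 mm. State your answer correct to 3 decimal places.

b = Sxy/Sxx = 1025.3375/212862.875 = 0.004817
a = ȳ − b·x̄ = 3.8375 − 0.004817·556.875 = 1.155093
ŷ(715) = a + b·715 = 1.155093 + 0.004817·715 = 4.599171

4.599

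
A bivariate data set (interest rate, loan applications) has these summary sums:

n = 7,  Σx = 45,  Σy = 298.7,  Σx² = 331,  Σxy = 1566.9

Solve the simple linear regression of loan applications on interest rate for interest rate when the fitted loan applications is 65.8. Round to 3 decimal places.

3.698

Sxx = Σx² − (Σx)²/n = 331 − 289.285714 = 41.714286
Sxy = Σxy − (Σx)(Σy)/n = 1566.9 − 1920.214286 = -353.314286
b = Sxy/Sxx = -353.314286/41.714286 = -8.469863
a = ȳ − b·x̄ = 42.671429 − (-8.469863)·6.428571 = 97.120548
Set a + b·x = 65.8: x = (65.8 − 97.120548) / (-8.469863) = 3.697881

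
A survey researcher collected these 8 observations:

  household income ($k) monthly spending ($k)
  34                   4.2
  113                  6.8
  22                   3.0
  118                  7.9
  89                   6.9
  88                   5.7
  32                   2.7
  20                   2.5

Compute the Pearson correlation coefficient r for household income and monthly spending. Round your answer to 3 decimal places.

0.965

n = 8, Σx = 516, Σy = 39.7, Σxy = 3161.5, Σx² = 45422, Σy² = 228.93
Sxx = Σx² − (Σx)²/n = 45422 − 33282 = 12140
Sxy = Σxy − (Σx)(Σy)/n = 3161.5 − 2560.65 = 600.85
Syy = Σy² − (Σy)²/n = 228.93 − 197.01125 = 31.91875
r = Sxy/√(Sxx·Syy) = 600.85/√(387493.625) = 600.85/622.489859 = 0.965237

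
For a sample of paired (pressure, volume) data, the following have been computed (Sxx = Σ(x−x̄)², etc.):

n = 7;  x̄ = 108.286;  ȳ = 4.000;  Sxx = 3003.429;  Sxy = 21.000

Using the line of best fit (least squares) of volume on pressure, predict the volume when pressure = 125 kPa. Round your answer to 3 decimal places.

4.117

b = Sxy/Sxx = 21/3003.429 = 0.006992
a = ȳ − b·x̄ = 4 − 0.006992·108.286 = 3.242863
ŷ(125) = a + b·125 = 3.242863 + 0.006992·125 = 4.116864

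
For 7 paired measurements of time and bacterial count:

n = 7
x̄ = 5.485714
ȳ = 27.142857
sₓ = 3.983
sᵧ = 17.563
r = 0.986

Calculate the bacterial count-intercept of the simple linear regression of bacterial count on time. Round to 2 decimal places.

b = r · sᵧ/sₓ = 0.986 · 17.563/3.983 = 4.347757
a = ȳ − b·x̄ = 27.142857 − 4.347757·5.485714 = 3.292303

3.29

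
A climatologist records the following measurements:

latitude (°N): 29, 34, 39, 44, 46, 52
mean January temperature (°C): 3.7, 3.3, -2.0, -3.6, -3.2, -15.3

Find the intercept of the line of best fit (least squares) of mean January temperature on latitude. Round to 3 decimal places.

n = 6, Σx = 244, Σy = -17.1, Σxy = -959.7, Σx² = 10274
Sxx = Σx² − (Σx)²/n = 10274 − 9922.666667 = 351.333333
Sxy = Σxy − (Σx)(Σy)/n = -959.7 − (-695.4) = -264.3
b = Sxy/Sxx = -264.3/351.333333 = -0.752277
a = ȳ − b·x̄ = -2.85 − (-0.752277)·40.666667 = 27.742600

27.743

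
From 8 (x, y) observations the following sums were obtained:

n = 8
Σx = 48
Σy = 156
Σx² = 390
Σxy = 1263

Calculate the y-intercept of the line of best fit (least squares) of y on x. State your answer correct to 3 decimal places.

Sxx = Σx² − (Σx)²/n = 390 − 288 = 102
Sxy = Σxy − (Σx)(Σy)/n = 1263 − 936 = 327
b = Sxy/Sxx = 327/102 = 3.205882
a = ȳ − b·x̄ = 19.5 − 3.205882·6 = 0.264706

0.265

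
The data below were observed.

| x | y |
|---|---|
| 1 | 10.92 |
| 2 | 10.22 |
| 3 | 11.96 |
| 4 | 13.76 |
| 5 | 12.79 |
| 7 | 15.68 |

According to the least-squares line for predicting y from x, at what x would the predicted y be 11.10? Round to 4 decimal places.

n = 6, Σx = 22, Σy = 75.33, Σxy = 295.99, Σx² = 104
Sxx = Σx² − (Σx)²/n = 104 − 80.666667 = 23.333333
Sxy = Σxy − (Σx)(Σy)/n = 295.99 − 276.21 = 19.78
b = Sxy/Sxx = 19.78/23.333333 = 0.847714
a = ȳ − b·x̄ = 12.555 − 0.847714·3.666667 = 9.446714
Set a + b·x = 11.10: x = (11.10 − 9.446714) / 0.847714 = 1.950286

1.9503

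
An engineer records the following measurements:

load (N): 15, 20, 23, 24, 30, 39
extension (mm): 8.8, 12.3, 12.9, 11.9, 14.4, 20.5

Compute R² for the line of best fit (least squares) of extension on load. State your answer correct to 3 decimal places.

0.937

n = 6, Σx = 151, Σy = 80.8, Σxy = 2191.8, Σx² = 4151, Σy² = 1164.36
Sxx = Σx² − (Σx)²/n = 4151 − 3800.166667 = 350.833333
Sxy = Σxy − (Σx)(Σy)/n = 2191.8 − 2033.466667 = 158.333333
Syy = Σy² − (Σy)²/n = 1164.36 − 1088.106667 = 76.253333
R² = Sxy²/(Sxx·Syy) = (158.333333)²/(350.833333·76.253333) = 0.937098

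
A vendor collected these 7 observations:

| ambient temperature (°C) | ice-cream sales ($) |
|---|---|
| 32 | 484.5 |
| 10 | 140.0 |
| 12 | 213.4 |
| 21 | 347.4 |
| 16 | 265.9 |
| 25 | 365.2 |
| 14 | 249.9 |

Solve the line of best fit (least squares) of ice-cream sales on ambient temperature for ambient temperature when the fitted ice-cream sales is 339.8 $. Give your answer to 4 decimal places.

21.7188

n = 7, Σx = 130, Σy = 2066.3, Σxy = 43643.2, Σx² = 2786
Sxx = Σx² − (Σx)²/n = 2786 − 2414.285714 = 371.714286
Sxy = Σxy − (Σx)(Σy)/n = 43643.2 − 38374.142857 = 5269.057143
b = Sxy/Sxx = 5269.057143/371.714286 = 14.175019
a = ȳ − b·x̄ = 295.185714 − 14.175019·18.571429 = 31.935357
Set a + b·x = 339.8: x = (339.8 − 31.935357) / 14.175019 = 21.718817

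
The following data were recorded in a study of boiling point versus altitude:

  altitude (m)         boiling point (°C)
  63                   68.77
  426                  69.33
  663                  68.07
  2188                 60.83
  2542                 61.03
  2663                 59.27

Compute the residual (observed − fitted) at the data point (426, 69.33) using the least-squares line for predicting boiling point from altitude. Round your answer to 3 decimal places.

n = 6, Σx = 8545, Σy = 387.3, Σxy = 525067.81, Σx² = 18965691
Sxx = Σx² − (Σx)²/n = 18965691 − 12169504.166667 = 6796186.833333
Sxy = Σxy − (Σx)(Σy)/n = 525067.81 − 551579.75 = -26511.94
b = Sxy/Sxx = -26511.94/6796186.833333 = -0.003901
a = ȳ − b·x̄ = 64.55 − (-0.003901)·1424.166667 = 70.105677
ŷ(426) = 70.105677 + (-0.003901)·426 = 68.443850
residual = y − ŷ = 69.33 − 68.443850 = 0.886150

0.886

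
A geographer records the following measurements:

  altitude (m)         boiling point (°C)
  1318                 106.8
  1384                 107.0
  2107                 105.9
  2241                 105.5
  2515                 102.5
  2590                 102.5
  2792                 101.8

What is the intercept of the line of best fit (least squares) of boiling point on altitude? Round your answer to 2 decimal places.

112.09

n = 7, Σx = 14947, Σy = 732, Σxy = 1555895.3, Σx² = 33942699
Sxx = Σx² − (Σx)²/n = 33942699 − 31916115.571429 = 2026583.428571
Sxy = Σxy − (Σx)(Σy)/n = 1555895.3 − 1563029.142857 = -7133.842857
b = Sxy/Sxx = -7133.842857/2026583.428571 = -0.003520
a = ȳ − b·x̄ = 104.571429 − (-0.003520)·2135.285714 = 112.087918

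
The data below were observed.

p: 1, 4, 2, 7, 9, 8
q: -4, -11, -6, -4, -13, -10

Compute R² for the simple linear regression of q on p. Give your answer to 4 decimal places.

n = 6, Σx = 31, Σy = -48, Σxy = -285, Σx² = 215, Σy² = 458
Sxx = Σx² − (Σx)²/n = 215 − 160.166667 = 54.833333
Sxy = Σxy − (Σx)(Σy)/n = -285 − (-248) = -37
Syy = Σy² − (Σy)²/n = 458 − 384 = 74
R² = Sxy²/(Sxx·Syy) = (-37)²/(54.833333·74) = 0.337386

0.3374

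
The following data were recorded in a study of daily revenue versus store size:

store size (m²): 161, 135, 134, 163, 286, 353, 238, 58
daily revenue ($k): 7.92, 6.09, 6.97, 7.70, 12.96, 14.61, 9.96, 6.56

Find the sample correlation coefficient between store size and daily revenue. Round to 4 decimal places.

n = 8, Σx = 1528, Σy = 72.77, Σxy = 15901.2, Σx² = 355084, Σy² = 731.3343
Sxx = Σx² − (Σx)²/n = 355084 − 291848 = 63236
Sxy = Σxy − (Σx)(Σy)/n = 15901.2 − 13899.07 = 2002.13
Syy = Σy² − (Σy)²/n = 731.3343 − 661.934112 = 69.400188
r = Sxy/√(Sxx·Syy) = 2002.13/√(4388590.25675) = 2002.13/2094.896240 = 0.955718

0.9557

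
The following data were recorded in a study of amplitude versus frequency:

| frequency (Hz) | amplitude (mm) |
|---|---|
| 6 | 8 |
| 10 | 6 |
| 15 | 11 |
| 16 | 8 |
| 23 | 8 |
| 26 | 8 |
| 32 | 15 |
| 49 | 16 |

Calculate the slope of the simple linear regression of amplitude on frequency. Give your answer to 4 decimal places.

0.2156

n = 8, Σx = 177, Σy = 80, Σxy = 2057, Σx² = 5247
Sxx = Σx² − (Σx)²/n = 5247 − 3916.125 = 1330.875
Sxy = Σxy − (Σx)(Σy)/n = 2057 − 1770 = 287
b = Sxy/Sxx = 287/1330.875 = 0.215648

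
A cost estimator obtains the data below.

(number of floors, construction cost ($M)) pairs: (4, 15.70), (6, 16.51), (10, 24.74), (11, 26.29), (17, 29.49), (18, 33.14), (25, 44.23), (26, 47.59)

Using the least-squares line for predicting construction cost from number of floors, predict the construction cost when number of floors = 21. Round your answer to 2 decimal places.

38.60

n = 8, Σx = 117, Σy = 237.69, Σxy = 4139.39, Σx² = 2187
Sxx = Σx² − (Σx)²/n = 2187 − 1711.125 = 475.875
Sxy = Σxy − (Σx)(Σy)/n = 4139.39 − 3476.21625 = 663.17375
b = Sxy/Sxx = 663.17375/475.875 = 1.393588
a = ȳ − b·x̄ = 29.71125 − 1.393588·14.625 = 9.330024
ŷ(21) = a + b·21 = 9.330024 + 1.393588·21 = 38.595374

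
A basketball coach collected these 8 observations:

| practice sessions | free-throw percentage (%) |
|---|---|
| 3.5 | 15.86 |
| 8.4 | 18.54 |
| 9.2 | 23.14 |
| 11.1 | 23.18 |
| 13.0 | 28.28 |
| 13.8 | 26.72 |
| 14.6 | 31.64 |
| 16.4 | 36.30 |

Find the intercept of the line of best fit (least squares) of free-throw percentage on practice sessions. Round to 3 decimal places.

8.177

n = 8, Σx = 90, Σy = 203.66, Σxy = 2475.072, Σx² = 1132.22
Sxx = Σx² − (Σx)²/n = 1132.22 − 1012.5 = 119.72
Sxy = Σxy − (Σx)(Σy)/n = 2475.072 − 2291.175 = 183.897
b = Sxy/Sxx = 183.897/119.72 = 1.536059
a = ȳ − b·x̄ = 25.4575 − 1.536059·11.25 = 8.176835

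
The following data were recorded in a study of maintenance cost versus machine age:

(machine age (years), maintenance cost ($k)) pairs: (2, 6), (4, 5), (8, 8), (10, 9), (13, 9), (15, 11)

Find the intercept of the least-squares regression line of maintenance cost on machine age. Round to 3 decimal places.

4.461

n = 6, Σx = 52, Σy = 48, Σxy = 468, Σx² = 578
Sxx = Σx² − (Σx)²/n = 578 − 450.666667 = 127.333333
Sxy = Σxy − (Σx)(Σy)/n = 468 − 416 = 52
b = Sxy/Sxx = 52/127.333333 = 0.408377
a = ȳ − b·x̄ = 8 − 0.408377·8.666667 = 4.460733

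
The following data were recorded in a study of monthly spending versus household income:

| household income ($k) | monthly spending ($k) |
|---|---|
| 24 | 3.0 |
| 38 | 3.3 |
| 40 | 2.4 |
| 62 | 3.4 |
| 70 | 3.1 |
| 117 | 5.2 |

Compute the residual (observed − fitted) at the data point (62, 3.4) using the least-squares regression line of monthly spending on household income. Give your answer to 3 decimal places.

-0.086

n = 6, Σx = 351, Σy = 20.4, Σxy = 1329.6, Σx² = 26053
Sxx = Σx² − (Σx)²/n = 26053 − 20533.5 = 5519.5
Sxy = Σxy − (Σx)(Σy)/n = 1329.6 − 1193.4 = 136.2
b = Sxy/Sxx = 136.2/5519.5 = 0.024676
a = ȳ − b·x̄ = 3.4 − 0.024676·58.5 = 1.956445
ŷ(62) = 1.956445 + 0.024676·62 = 3.486367
residual = y − ŷ = 3.4 − 3.486367 = -0.086367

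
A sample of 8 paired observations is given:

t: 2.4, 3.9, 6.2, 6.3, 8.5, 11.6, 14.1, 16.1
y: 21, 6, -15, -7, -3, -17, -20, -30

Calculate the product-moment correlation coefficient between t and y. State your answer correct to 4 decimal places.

n = 8, Σx = 69.1, Σy = -65, Σxy = -1051, Σx² = 763.93, Σy² = 2349
Sxx = Σx² − (Σx)²/n = 763.93 − 596.85125 = 167.07875
Sxy = Σxy − (Σx)(Σy)/n = -1051 − (-561.4375) = -489.5625
Syy = Σy² − (Σy)²/n = 2349 − 528.125 = 1820.875
r = Sxy/√(Sxx·Syy) = -489.5625/√(304229.518906) = -489.5625/551.570049 = -0.887580

-0.8876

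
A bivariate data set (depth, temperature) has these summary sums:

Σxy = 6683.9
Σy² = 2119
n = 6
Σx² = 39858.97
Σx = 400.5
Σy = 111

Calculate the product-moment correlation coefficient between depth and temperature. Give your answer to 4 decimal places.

-0.7823

Sxx = Σx² − (Σx)²/n = 39858.97 − 26733.375 = 13125.595
Sxy = Σxy − (Σx)(Σy)/n = 6683.9 − 7409.25 = -725.35
Syy = Σy² − (Σy)²/n = 2119 − 2053.5 = 65.5
r = Sxy/√(Sxx·Syy) = -725.35/√(859726.4725) = -725.35/927.214362 = -0.782289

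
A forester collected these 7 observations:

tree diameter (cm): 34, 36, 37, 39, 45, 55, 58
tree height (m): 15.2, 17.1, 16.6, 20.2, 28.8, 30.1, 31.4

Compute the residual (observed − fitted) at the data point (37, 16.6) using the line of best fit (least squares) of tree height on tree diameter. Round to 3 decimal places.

-1.706

n = 7, Σx = 304, Σy = 159.4, Σxy = 7307.1, Σx² = 13756
Sxx = Σx² − (Σx)²/n = 13756 − 13202.285714 = 553.714286
Sxy = Σxy − (Σx)(Σy)/n = 7307.1 − 6922.514286 = 384.585714
b = Sxy/Sxx = 384.585714/553.714286 = 0.694556
a = ȳ − b·x̄ = 22.771429 − 0.694556·43.428571 = -7.392157
ŷ(37) = -7.392157 + 0.694556·37 = 18.306424
residual = y − ŷ = 16.6 − 18.306424 = -1.706424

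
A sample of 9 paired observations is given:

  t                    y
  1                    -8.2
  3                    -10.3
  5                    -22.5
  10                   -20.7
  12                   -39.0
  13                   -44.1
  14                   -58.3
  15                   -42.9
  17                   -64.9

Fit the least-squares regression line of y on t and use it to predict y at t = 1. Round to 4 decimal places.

n = 9, Σx = 90, Σy = -310.9, Σxy = -3962.9, Σx² = 1158
Sxx = Σx² − (Σx)²/n = 1158 − 900 = 258
Sxy = Σxy − (Σx)(Σy)/n = -3962.9 − (-3109) = -853.9
b = Sxy/Sxx = -853.9/258 = -3.309690
a = ȳ − b·x̄ = -34.544444 − (-3.309690)·10 = -1.447545
ŷ(1) = a + b·1 = -1.447545 + (-3.309690)·1 = -4.757235

-4.7572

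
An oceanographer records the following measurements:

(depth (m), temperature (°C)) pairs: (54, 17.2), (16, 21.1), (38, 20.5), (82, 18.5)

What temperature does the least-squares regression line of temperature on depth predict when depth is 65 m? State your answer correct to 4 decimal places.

18.4984

n = 4, Σx = 190, Σy = 77.3, Σxy = 3562.4, Σx² = 11340
Sxx = Σx² − (Σx)²/n = 11340 − 9025 = 2315
Sxy = Σxy − (Σx)(Σy)/n = 3562.4 − 3671.75 = -109.35
b = Sxy/Sxx = -109.35/2315 = -0.047235
a = ȳ − b·x̄ = 19.325 − (-0.047235)·47.5 = 21.568683
ŷ(65) = a + b·65 = 21.568683 + (-0.047235)·65 = 18.498380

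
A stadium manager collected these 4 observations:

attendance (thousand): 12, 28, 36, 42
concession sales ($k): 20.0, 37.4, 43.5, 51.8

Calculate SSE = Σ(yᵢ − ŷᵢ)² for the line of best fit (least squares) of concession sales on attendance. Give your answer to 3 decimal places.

n = 4, Σx = 118, Σy = 152.7, Σxy = 5028.8, Σx² = 3988, Σy² = 6374.25
Sxx = Σx² − (Σx)²/n = 3988 − 3481 = 507
Sxy = Σxy − (Σx)(Σy)/n = 5028.8 − 4504.65 = 524.15
Syy = Σy² − (Σy)²/n = 6374.25 − 5829.3225 = 544.9275
b = Sxy/Sxx = 524.15/507 = 1.033826
SSE = Syy − b·Sxy = 544.9275 − 1.033826·524.15 = 3.047377

3.047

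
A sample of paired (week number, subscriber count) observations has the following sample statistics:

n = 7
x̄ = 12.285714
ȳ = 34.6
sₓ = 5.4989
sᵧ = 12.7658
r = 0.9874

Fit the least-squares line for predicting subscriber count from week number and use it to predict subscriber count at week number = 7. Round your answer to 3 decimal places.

b = r · sᵧ/sₓ = 0.9874 · 12.7658/5.4989 = 2.292268
a = ȳ − b·x̄ = 34.6 − 2.292268·12.285714 = 6.437854
ŷ(7) = a + b·7 = 6.437854 + 2.292268·7 = 22.483728

22.484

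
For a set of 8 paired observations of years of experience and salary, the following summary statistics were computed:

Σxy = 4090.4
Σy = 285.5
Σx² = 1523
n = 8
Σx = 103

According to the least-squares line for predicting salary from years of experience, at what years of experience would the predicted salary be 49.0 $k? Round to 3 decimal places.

19.197

Sxx = Σx² − (Σx)²/n = 1523 − 1326.125 = 196.875
Sxy = Σxy − (Σx)(Σy)/n = 4090.4 − 3675.8125 = 414.5875
b = Sxy/Sxx = 414.5875/196.875 = 2.105841
a = ȳ − b·x̄ = 35.6875 − 2.105841·12.875 = 8.574794
Set a + b·x = 49.0: x = (49.0 − 8.574794) / 2.105841 = 19.196702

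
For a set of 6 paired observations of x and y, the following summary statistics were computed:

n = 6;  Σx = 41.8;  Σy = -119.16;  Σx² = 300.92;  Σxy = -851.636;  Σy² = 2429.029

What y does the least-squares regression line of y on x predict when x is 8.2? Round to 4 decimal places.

-22.5884

Sxx = Σx² − (Σx)²/n = 300.92 − 291.206667 = 9.713333
Sxy = Σxy − (Σx)(Σy)/n = -851.636 − (-830.148) = -21.488
b = Sxy/Sxx = -21.488/9.713333 = -2.212217
a = ȳ − b·x̄ = -19.86 − (-2.212217)·6.966667 = -4.448222
ŷ(8.2) = a + b·8.2 = -4.448222 + (-2.212217)·8.2 = -22.588401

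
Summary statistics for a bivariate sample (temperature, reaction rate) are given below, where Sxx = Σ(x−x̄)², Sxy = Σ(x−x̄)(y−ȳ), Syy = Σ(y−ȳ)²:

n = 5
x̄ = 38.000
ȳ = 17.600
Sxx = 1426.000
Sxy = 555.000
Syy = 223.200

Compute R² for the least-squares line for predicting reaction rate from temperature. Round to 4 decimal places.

0.9678

R² = Sxy²/(Sxx·Syy) = (555)²/(1426·223.2) = 0.967770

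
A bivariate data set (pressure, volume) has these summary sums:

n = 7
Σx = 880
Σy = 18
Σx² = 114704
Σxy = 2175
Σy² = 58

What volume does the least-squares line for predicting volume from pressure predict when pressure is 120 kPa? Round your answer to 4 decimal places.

2.6946

Sxx = Σx² − (Σx)²/n = 114704 − 110628.571429 = 4075.428571
Sxy = Σxy − (Σx)(Σy)/n = 2175 − 2262.857143 = -87.857143
b = Sxy/Sxx = -87.857143/4075.428571 = -0.021558
a = ȳ − b·x̄ = 2.571429 − (-0.021558)·125.714286 = 5.281548
ŷ(120) = a + b·120 = 5.281548 + (-0.021558)·120 = 2.694616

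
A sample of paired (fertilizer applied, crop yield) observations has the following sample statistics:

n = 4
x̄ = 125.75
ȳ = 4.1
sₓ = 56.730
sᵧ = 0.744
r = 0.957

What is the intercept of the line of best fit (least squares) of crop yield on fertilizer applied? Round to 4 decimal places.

b = r · sᵧ/sₓ = 0.957 · 0.744/56.73 = 0.012551
a = ȳ − b·x̄ = 4.1 − 0.012551·125.75 = 2.521734

2.5217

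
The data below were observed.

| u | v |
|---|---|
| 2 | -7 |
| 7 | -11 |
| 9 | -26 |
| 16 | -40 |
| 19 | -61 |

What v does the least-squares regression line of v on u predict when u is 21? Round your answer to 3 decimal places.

-61.266

n = 5, Σx = 53, Σy = -145, Σxy = -2124, Σx² = 751
Sxx = Σx² − (Σx)²/n = 751 − 561.8 = 189.2
Sxy = Σxy − (Σx)(Σy)/n = -2124 − (-1537) = -587
b = Sxy/Sxx = -587/189.2 = -3.102537
a = ȳ − b·x̄ = -29 − (-3.102537)·10.6 = 3.886892
ŷ(21) = a + b·21 = 3.886892 + (-3.102537)·21 = -61.266385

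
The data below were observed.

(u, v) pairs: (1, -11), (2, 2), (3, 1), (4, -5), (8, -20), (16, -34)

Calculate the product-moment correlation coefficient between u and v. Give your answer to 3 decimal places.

-0.897

n = 6, Σx = 34, Σy = -67, Σxy = -728, Σx² = 350, Σy² = 1707
Sxx = Σx² − (Σx)²/n = 350 − 192.666667 = 157.333333
Sxy = Σxy − (Σx)(Σy)/n = -728 − (-379.666667) = -348.333333
Syy = Σy² − (Σy)²/n = 1707 − 748.166667 = 958.833333
r = Sxy/√(Sxx·Syy) = -348.333333/√(150856.444444) = -348.333333/388.402426 = -0.896836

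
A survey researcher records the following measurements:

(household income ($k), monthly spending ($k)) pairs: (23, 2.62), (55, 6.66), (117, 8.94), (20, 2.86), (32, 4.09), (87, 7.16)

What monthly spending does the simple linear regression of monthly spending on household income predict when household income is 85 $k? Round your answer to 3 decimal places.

n = 6, Σx = 334, Σy = 32.33, Σxy = 2283.54, Σx² = 26236
Sxx = Σx² − (Σx)²/n = 26236 − 18592.666667 = 7643.333333
Sxy = Σxy − (Σx)(Σy)/n = 2283.54 − 1799.703333 = 483.836667
b = Sxy/Sxx = 483.836667/7643.333333 = 0.063302
a = ȳ − b·x̄ = 5.388333 − 0.063302·55.666667 = 1.864534
ŷ(85) = a + b·85 = 1.864534 + 0.063302·85 = 7.245186

7.245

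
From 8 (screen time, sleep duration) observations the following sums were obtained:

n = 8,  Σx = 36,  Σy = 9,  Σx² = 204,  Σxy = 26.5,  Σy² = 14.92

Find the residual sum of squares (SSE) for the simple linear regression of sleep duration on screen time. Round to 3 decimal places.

0.128

Sxx = Σx² − (Σx)²/n = 204 − 162 = 42
Sxy = Σxy − (Σx)(Σy)/n = 26.5 − 40.5 = -14
Syy = Σy² − (Σy)²/n = 14.92 − 10.125 = 4.795
b = Sxy/Sxx = -14/42 = -0.333333
SSE = Syy − b·Sxy = 4.795 − (-0.333333)·(-14) = 0.128333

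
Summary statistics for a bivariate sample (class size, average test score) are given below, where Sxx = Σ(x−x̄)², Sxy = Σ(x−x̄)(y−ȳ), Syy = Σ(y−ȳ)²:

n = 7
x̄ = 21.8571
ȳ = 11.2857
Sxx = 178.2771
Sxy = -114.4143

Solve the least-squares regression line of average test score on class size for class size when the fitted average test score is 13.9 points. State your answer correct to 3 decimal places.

17.784

b = Sxy/Sxx = -114.4143/178.2771 = -0.641778
a = ȳ − b·x̄ = 11.2857 − (-0.641778)·21.8571 = 25.313103
Set a + b·x = 13.9: x = (13.9 − 25.313103) / (-0.641778) = 17.783572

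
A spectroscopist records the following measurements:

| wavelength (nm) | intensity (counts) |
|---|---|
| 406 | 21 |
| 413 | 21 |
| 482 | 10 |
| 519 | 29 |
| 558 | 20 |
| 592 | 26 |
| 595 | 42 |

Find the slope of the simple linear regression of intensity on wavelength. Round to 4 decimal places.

0.0681

n = 7, Σx = 3565, Σy = 169, Σxy = 88612, Σx² = 1852943
Sxx = Σx² − (Σx)²/n = 1852943 − 1815603.571429 = 37339.428571
Sxy = Σxy − (Σx)(Σy)/n = 88612 − 86069.285714 = 2542.714286
b = Sxy/Sxx = 2542.714286/37339.428571 = 0.068097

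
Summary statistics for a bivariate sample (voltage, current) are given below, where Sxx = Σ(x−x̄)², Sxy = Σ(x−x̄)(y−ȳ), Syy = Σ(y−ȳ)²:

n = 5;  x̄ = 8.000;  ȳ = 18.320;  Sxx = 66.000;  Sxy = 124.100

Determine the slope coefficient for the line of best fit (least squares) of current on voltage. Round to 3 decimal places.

b = Sxy/Sxx = 124.1/66 = 1.880303

1.880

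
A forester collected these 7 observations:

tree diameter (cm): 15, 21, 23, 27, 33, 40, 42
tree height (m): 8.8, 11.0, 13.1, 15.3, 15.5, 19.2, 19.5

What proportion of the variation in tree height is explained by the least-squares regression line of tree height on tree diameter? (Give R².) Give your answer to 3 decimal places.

0.962

n = 7, Σx = 201, Σy = 102.4, Σxy = 3175.9, Σx² = 6377, Σy² = 1593.28
Sxx = Σx² − (Σx)²/n = 6377 − 5771.571429 = 605.428571
Sxy = Σxy − (Σx)(Σy)/n = 3175.9 − 2940.342857 = 235.557143
Syy = Σy² − (Σy)²/n = 1593.28 − 1497.965714 = 95.314286
R² = Sxy²/(Sxx·Syy) = (235.557143)²/(605.428571·95.314286) = 0.961549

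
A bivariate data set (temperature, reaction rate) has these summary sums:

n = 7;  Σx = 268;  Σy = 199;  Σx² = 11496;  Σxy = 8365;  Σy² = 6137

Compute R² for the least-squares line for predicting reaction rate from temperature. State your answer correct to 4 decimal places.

0.9394

Sxx = Σx² − (Σx)²/n = 11496 − 10260.571429 = 1235.428571
Sxy = Σxy − (Σx)(Σy)/n = 8365 − 7618.857143 = 746.142857
Syy = Σy² − (Σy)²/n = 6137 − 5657.285714 = 479.714286
R² = Sxy²/(Sxx·Syy) = (746.142857)²/(1235.428571·479.714286) = 0.939385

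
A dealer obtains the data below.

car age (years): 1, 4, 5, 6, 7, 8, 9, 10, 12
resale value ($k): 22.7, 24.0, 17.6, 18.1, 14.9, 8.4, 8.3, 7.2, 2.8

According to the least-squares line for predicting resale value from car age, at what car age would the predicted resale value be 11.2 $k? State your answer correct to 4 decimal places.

n = 9, Σx = 62, Σy = 124, Σxy = 667.1, Σx² = 516
Sxx = Σx² − (Σx)²/n = 516 − 427.111111 = 88.888889
Sxy = Σxy − (Σx)(Σy)/n = 667.1 − 854.222222 = -187.122222
b = Sxy/Sxx = -187.122222/88.888889 = -2.105125
a = ȳ − b·x̄ = 13.777778 − (-2.105125)·6.888889 = 28.27975
Set a + b·x = 11.2: x = (11.2 − 28.27975) / (-2.105125) = 8.113414

8.1134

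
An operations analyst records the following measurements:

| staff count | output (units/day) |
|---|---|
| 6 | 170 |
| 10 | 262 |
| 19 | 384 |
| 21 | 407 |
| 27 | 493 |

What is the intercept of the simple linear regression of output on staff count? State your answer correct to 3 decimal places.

n = 5, Σx = 83, Σy = 1716, Σxy = 32794, Σx² = 1667
Sxx = Σx² − (Σx)²/n = 1667 − 1377.8 = 289.2
Sxy = Σxy − (Σx)(Σy)/n = 32794 − 28485.6 = 4308.4
b = Sxy/Sxx = 4308.4/289.2 = 14.897649
a = ȳ − b·x̄ = 343.2 − 14.897649·16.6 = 95.899032

95.899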